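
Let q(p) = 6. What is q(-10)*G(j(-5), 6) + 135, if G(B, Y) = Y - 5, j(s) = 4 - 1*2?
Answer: 141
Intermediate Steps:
j(s) = 2 (j(s) = 4 - 2 = 2)
G(B, Y) = -5 + Y
q(-10)*G(j(-5), 6) + 135 = 6*(-5 + 6) + 135 = 6*1 + 135 = 6 + 135 = 141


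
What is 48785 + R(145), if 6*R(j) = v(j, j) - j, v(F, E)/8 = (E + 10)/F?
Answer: 2828211/58 ≈ 48762.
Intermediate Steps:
v(F, E) = 8*(10 + E)/F (v(F, E) = 8*((E + 10)/F) = 8*((10 + E)/F) = 8*(10 + E)/F)
R(j) = -j/6 + 4*(10 + j)/(3*j) (R(j) = (8*(10 + j)/j - j)/6 = (-j + 8*(10 + j)/j)/6 = -j/6 + 4*(10 + j)/(3*j))
48785 + R(145) = 48785 + (⅙)*(80 - 1*145² + 8*145)/145 = 48785 + (⅙)*(1/145)*(80 - 1*21025 + 1160) = 48785 + (⅙)*(1/145)*(80 - 21025 + 1160) = 48785 + (⅙)*(1/145)*(-19785) = 48785 - 1319/58 = 2828211/58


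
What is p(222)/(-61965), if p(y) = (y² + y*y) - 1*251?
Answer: -98317/61965 ≈ -1.5867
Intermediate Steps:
p(y) = -251 + 2*y² (p(y) = (y² + y²) - 251 = 2*y² - 251 = -251 + 2*y²)
p(222)/(-61965) = (-251 + 2*222²)/(-61965) = (-251 + 2*49284)*(-1/61965) = (-251 + 98568)*(-1/61965) = 98317*(-1/61965) = -98317/61965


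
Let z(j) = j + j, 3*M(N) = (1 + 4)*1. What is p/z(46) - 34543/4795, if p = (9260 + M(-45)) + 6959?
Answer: 111900211/661710 ≈ 169.11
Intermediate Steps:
M(N) = 5/3 (M(N) = ((1 + 4)*1)/3 = (5*1)/3 = (1/3)*5 = 5/3)
z(j) = 2*j
p = 48662/3 (p = (9260 + 5/3) + 6959 = 27785/3 + 6959 = 48662/3 ≈ 16221.)
p/z(46) - 34543/4795 = 48662/(3*((2*46))) - 34543/4795 = (48662/3)/92 - 34543*1/4795 = (48662/3)*(1/92) - 34543/4795 = 24331/138 - 34543/4795 = 111900211/661710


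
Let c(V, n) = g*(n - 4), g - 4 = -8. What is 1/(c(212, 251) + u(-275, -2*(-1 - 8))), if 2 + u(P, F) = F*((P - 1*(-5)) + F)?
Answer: -1/5526 ≈ -0.00018096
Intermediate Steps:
g = -4 (g = 4 - 8 = -4)
c(V, n) = 16 - 4*n (c(V, n) = -4*(n - 4) = -4*(-4 + n) = 16 - 4*n)
u(P, F) = -2 + F*(5 + F + P) (u(P, F) = -2 + F*((P - 1*(-5)) + F) = -2 + F*((P + 5) + F) = -2 + F*((5 + P) + F) = -2 + F*(5 + F + P))
1/(c(212, 251) + u(-275, -2*(-1 - 8))) = 1/((16 - 4*251) + (-2 + (-2*(-1 - 8))² + 5*(-2*(-1 - 8)) - 2*(-1 - 8)*(-275))) = 1/((16 - 1004) + (-2 + (-2*(-9))² + 5*(-2*(-9)) - 2*(-9)*(-275))) = 1/(-988 + (-2 + 18² + 5*18 + 18*(-275))) = 1/(-988 + (-2 + 324 + 90 - 4950)) = 1/(-988 - 4538) = 1/(-5526) = -1/5526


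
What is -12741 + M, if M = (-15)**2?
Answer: -12516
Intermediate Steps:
M = 225
-12741 + M = -12741 + 225 = -12516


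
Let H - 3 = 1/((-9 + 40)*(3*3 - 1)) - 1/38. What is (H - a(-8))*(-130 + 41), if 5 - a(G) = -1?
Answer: 1267449/4712 ≈ 268.98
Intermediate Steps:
a(G) = 6 (a(G) = 5 - 1*(-1) = 5 + 1 = 6)
H = 14031/4712 (H = 3 + (1/((-9 + 40)*(3*3 - 1)) - 1/38) = 3 + (1/(31*(9 - 1)) - 1*1/38) = 3 + ((1/31)/8 - 1/38) = 3 + ((1/31)*(⅛) - 1/38) = 3 + (1/248 - 1/38) = 3 - 105/4712 = 14031/4712 ≈ 2.9777)
(H - a(-8))*(-130 + 41) = (14031/4712 - 1*6)*(-130 + 41) = (14031/4712 - 6)*(-89) = -14241/4712*(-89) = 1267449/4712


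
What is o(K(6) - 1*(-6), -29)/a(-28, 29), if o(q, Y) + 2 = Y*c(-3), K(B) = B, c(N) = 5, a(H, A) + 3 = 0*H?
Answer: 49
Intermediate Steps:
a(H, A) = -3 (a(H, A) = -3 + 0*H = -3 + 0 = -3)
o(q, Y) = -2 + 5*Y (o(q, Y) = -2 + Y*5 = -2 + 5*Y)
o(K(6) - 1*(-6), -29)/a(-28, 29) = (-2 + 5*(-29))/(-3) = (-2 - 145)*(-1/3) = -147*(-1/3) = 49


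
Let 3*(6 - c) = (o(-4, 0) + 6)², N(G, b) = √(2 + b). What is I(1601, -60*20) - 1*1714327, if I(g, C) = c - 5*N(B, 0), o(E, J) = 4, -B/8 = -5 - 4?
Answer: -5143063/3 - 5*√2 ≈ -1.7144e+6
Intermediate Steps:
B = 72 (B = -8*(-5 - 4) = -8*(-9) = 72)
c = -82/3 (c = 6 - (4 + 6)²/3 = 6 - ⅓*10² = 6 - ⅓*100 = 6 - 100/3 = -82/3 ≈ -27.333)
I(g, C) = -82/3 - 5*√2 (I(g, C) = -82/3 - 5*√(2 + 0) = -82/3 - 5*√2)
I(1601, -60*20) - 1*1714327 = (-82/3 - 5*√2) - 1*1714327 = (-82/3 - 5*√2) - 1714327 = -5143063/3 - 5*√2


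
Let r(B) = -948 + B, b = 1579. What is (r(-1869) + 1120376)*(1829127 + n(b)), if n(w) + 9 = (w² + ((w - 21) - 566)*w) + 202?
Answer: 6581225604311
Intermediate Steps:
n(w) = 193 + w² + w*(-587 + w) (n(w) = -9 + ((w² + ((w - 21) - 566)*w) + 202) = -9 + ((w² + ((-21 + w) - 566)*w) + 202) = -9 + ((w² + (-587 + w)*w) + 202) = -9 + ((w² + w*(-587 + w)) + 202) = -9 + (202 + w² + w*(-587 + w)) = 193 + w² + w*(-587 + w))
(r(-1869) + 1120376)*(1829127 + n(b)) = ((-948 - 1869) + 1120376)*(1829127 + (193 - 587*1579 + 2*1579²)) = (-2817 + 1120376)*(1829127 + (193 - 926873 + 2*2493241)) = 1117559*(1829127 + (193 - 926873 + 4986482)) = 1117559*(1829127 + 4059802) = 1117559*5888929 = 6581225604311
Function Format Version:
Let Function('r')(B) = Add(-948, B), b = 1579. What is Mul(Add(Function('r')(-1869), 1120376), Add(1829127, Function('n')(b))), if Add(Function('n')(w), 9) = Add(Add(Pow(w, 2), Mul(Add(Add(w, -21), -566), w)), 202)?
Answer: 6581225604311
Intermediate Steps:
Function('n')(w) = Add(193, Pow(w, 2), Mul(w, Add(-587, w))) (Function('n')(w) = Add(-9, Add(Add(Pow(w, 2), Mul(Add(Add(w, -21), -566), w)), 202)) = Add(-9, Add(Add(Pow(w, 2), Mul(Add(Add(-21, w), -566), w)), 202)) = Add(-9, Add(Add(Pow(w, 2), Mul(Add(-587, w), w)), 202)) = Add(-9, Add(Add(Pow(w, 2), Mul(w, Add(-587, w))), 202)) = Add(-9, Add(202, Pow(w, 2), Mul(w, Add(-587, w)))) = Add(193, Pow(w, 2), Mul(w, Add(-587, w))))
Mul(Add(Function('r')(-1869), 1120376), Add(1829127, Function('n')(b))) = Mul(Add(Add(-948, -1869), 1120376), Add(1829127, Add(193, Mul(-587, 1579), Mul(2, Pow(1579, 2))))) = Mul(Add(-2817, 1120376), Add(1829127, Add(193, -926873, Mul(2, 2493241)))) = Mul(1117559, Add(1829127, Add(193, -926873, 4986482))) = Mul(1117559, Add(1829127, 4059802)) = Mul(1117559, 5888929) = 6581225604311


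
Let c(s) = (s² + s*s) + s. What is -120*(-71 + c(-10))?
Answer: -14280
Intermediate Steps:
c(s) = s + 2*s² (c(s) = (s² + s²) + s = 2*s² + s = s + 2*s²)
-120*(-71 + c(-10)) = -120*(-71 - 10*(1 + 2*(-10))) = -120*(-71 - 10*(1 - 20)) = -120*(-71 - 10*(-19)) = -120*(-71 + 190) = -120*119 = -14280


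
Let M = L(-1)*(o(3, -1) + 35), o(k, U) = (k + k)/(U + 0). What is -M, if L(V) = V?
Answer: 29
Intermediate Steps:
o(k, U) = 2*k/U (o(k, U) = (2*k)/U = 2*k/U)
M = -29 (M = -(2*3/(-1) + 35) = -(2*3*(-1) + 35) = -(-6 + 35) = -1*29 = -29)
-M = -1*(-29) = 29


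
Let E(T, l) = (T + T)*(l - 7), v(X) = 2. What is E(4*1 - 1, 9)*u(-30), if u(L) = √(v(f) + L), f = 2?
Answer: 24*I*√7 ≈ 63.498*I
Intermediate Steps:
u(L) = √(2 + L)
E(T, l) = 2*T*(-7 + l) (E(T, l) = (2*T)*(-7 + l) = 2*T*(-7 + l))
E(4*1 - 1, 9)*u(-30) = (2*(4*1 - 1)*(-7 + 9))*√(2 - 30) = (2*(4 - 1)*2)*√(-28) = (2*3*2)*(2*I*√7) = 12*(2*I*√7) = 24*I*√7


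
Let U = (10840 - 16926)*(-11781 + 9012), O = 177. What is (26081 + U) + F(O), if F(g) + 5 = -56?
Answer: 16878154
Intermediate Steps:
U = 16852134 (U = -6086*(-2769) = 16852134)
F(g) = -61 (F(g) = -5 - 56 = -61)
(26081 + U) + F(O) = (26081 + 16852134) - 61 = 16878215 - 61 = 16878154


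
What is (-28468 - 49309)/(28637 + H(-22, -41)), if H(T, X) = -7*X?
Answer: -11111/4132 ≈ -2.6890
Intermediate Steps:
(-28468 - 49309)/(28637 + H(-22, -41)) = (-28468 - 49309)/(28637 - 7*(-41)) = -77777/(28637 + 287) = -77777/28924 = -77777*1/28924 = -11111/4132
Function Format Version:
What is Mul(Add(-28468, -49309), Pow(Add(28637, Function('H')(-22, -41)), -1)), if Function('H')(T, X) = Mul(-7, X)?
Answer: Rational(-11111, 4132) ≈ -2.6890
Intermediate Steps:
Mul(Add(-28468, -49309), Pow(Add(28637, Function('H')(-22, -41)), -1)) = Mul(Add(-28468, -49309), Pow(Add(28637, Mul(-7, -41)), -1)) = Mul(-77777, Pow(Add(28637, 287), -1)) = Mul(-77777, Pow(28924, -1)) = Mul(-77777, Rational(1, 28924)) = Rational(-11111, 4132)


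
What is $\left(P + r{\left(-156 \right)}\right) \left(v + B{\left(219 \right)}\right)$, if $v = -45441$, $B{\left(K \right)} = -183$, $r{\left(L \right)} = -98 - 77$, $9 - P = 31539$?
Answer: $1446508920$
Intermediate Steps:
$P = -31530$ ($P = 9 - 31539 = -31530$)
$r{\left(L \right)} = -175$
$\left(P + r{\left(-156 \right)}\right) \left(v + B{\left(219 \right)}\right) = \left(-31530 - 175\right) \left(-45441 - 183\right) = \left(-31705\right) \left(-45624\right) = 1446508920$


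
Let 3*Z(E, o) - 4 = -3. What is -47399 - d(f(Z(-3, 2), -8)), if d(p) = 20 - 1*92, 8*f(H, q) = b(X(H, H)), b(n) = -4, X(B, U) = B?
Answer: -47327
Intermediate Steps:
Z(E, o) = ⅓ (Z(E, o) = 4/3 + (⅓)*(-3) = 4/3 - 1 = ⅓)
f(H, q) = -½ (f(H, q) = (⅛)*(-4) = -½)
d(p) = -72 (d(p) = 20 - 92 = -72)
-47399 - d(f(Z(-3, 2), -8)) = -47399 - 1*(-72) = -47399 + 72 = -47327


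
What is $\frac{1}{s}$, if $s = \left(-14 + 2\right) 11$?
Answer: $- \frac{1}{132} \approx -0.0075758$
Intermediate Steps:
$s = -132$ ($s = \left(-12\right) 11 = -132$)
$\frac{1}{s} = \frac{1}{-132} = - \frac{1}{132}$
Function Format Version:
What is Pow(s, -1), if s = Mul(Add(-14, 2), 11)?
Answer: Rational(-1, 132) ≈ -0.0075758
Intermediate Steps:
s = -132 (s = Mul(-12, 11) = -132)
Pow(s, -1) = Pow(-132, -1) = Rational(-1, 132)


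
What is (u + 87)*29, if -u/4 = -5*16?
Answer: 11803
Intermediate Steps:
u = 320 (u = -(-20)*16 = -4*(-80) = 320)
(u + 87)*29 = (320 + 87)*29 = 407*29 = 11803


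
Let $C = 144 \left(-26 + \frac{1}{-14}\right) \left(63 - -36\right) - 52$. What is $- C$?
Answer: $\frac{2602084}{7} \approx 3.7173 \cdot 10^{5}$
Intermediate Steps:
$C = - \frac{2602084}{7}$ ($C = 144 \left(-26 - \frac{1}{14}\right) \left(63 + 36\right) - 52 = 144 \left(\left(- \frac{365}{14}\right) 99\right) - 52 = 144 \left(- \frac{36135}{14}\right) - 52 = - \frac{2601720}{7} - 52 = - \frac{2602084}{7} \approx -3.7173 \cdot 10^{5}$)
$- C = \left(-1\right) \left(- \frac{2602084}{7}\right) = \frac{2602084}{7}$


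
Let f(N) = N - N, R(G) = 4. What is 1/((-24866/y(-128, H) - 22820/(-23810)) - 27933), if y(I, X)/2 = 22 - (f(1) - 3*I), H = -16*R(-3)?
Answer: -861922/24045638169 ≈ -3.5845e-5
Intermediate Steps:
f(N) = 0
H = -64 (H = -16*4 = -64)
y(I, X) = 44 + 6*I (y(I, X) = 2*(22 - (0 - 3*I)) = 2*(22 - (-3)*I) = 2*(22 + 3*I) = 44 + 6*I)
1/((-24866/y(-128, H) - 22820/(-23810)) - 27933) = 1/((-24866/(44 + 6*(-128)) - 22820/(-23810)) - 27933) = 1/((-24866/(44 - 768) - 22820*(-1/23810)) - 27933) = 1/((-24866/(-724) + 2282/2381) - 27933) = 1/((-24866*(-1/724) + 2282/2381) - 27933) = 1/((12433/362 + 2282/2381) - 27933) = 1/(30429057/861922 - 27933) = 1/(-24045638169/861922) = -861922/24045638169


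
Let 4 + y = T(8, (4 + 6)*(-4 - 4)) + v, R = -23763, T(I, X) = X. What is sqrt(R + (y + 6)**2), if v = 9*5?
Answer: I*sqrt(22674) ≈ 150.58*I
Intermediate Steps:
v = 45
y = -39 (y = -4 + ((4 + 6)*(-4 - 4) + 45) = -4 + (10*(-8) + 45) = -4 + (-80 + 45) = -4 - 35 = -39)
sqrt(R + (y + 6)**2) = sqrt(-23763 + (-39 + 6)**2) = sqrt(-23763 + (-33)**2) = sqrt(-23763 + 1089) = sqrt(-22674) = I*sqrt(22674)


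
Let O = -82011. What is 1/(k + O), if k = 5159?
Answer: -1/76852 ≈ -1.3012e-5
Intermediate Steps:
1/(k + O) = 1/(5159 - 82011) = 1/(-76852) = -1/76852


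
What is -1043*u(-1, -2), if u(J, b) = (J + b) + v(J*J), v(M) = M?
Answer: 2086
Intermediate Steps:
u(J, b) = J + b + J² (u(J, b) = (J + b) + J*J = (J + b) + J² = J + b + J²)
-1043*u(-1, -2) = -1043*(-1 - 2 + (-1)²) = -1043*(-1 - 2 + 1) = -1043*(-2) = 2086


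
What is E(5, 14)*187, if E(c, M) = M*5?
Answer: 13090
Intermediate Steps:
E(c, M) = 5*M
E(5, 14)*187 = (5*14)*187 = 70*187 = 13090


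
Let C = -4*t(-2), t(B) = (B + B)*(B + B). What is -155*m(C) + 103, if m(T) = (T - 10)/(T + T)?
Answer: 857/64 ≈ 13.391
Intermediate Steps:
t(B) = 4*B**2 (t(B) = (2*B)*(2*B) = 4*B**2)
C = -64 (C = -16*(-2)**2 = -16*4 = -4*16 = -64)
m(T) = (-10 + T)/(2*T) (m(T) = (-10 + T)/((2*T)) = (-10 + T)*(1/(2*T)) = (-10 + T)/(2*T))
-155*m(C) + 103 = -155*(-10 - 64)/(2*(-64)) + 103 = -155*(-1)*(-74)/(2*64) + 103 = -155*37/64 + 103 = -5735/64 + 103 = 857/64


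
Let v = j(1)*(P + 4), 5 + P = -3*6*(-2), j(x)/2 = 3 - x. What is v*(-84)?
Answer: -11760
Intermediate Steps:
j(x) = 6 - 2*x (j(x) = 2*(3 - x) = 6 - 2*x)
P = 31 (P = -5 - 3*6*(-2) = -5 - 18*(-2) = -5 + 36 = 31)
v = 140 (v = (6 - 2*1)*(31 + 4) = (6 - 2)*35 = 4*35 = 140)
v*(-84) = 140*(-84) = -11760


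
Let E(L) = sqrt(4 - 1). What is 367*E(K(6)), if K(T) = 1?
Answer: 367*sqrt(3) ≈ 635.66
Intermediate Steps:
E(L) = sqrt(3)
367*E(K(6)) = 367*sqrt(3)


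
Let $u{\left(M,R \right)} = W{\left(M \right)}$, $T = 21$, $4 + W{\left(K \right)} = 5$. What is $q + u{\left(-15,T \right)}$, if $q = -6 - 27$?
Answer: $-32$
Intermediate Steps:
$W{\left(K \right)} = 1$ ($W{\left(K \right)} = -4 + 5 = 1$)
$u{\left(M,R \right)} = 1$
$q = -33$ ($q = -6 - 27 = -33$)
$q + u{\left(-15,T \right)} = -33 + 1 = -32$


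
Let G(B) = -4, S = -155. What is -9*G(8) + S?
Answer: -119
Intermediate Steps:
-9*G(8) + S = -9*(-4) - 155 = 36 - 155 = -119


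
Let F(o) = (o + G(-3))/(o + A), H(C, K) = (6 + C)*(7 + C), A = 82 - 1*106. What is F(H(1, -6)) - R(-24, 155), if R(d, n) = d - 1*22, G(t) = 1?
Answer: 1529/32 ≈ 47.781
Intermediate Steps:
A = -24 (A = 82 - 106 = -24)
R(d, n) = -22 + d (R(d, n) = d - 22 = -22 + d)
F(o) = (1 + o)/(-24 + o) (F(o) = (o + 1)/(o - 24) = (1 + o)/(-24 + o))
F(H(1, -6)) - R(-24, 155) = (1 + (42 + 1² + 13*1))/(-24 + (42 + 1² + 13*1)) - (-22 - 24) = (1 + (42 + 1 + 13))/(-24 + (42 + 1 + 13)) - 1*(-46) = (1 + 56)/(-24 + 56) + 46 = 57/32 + 46 = 1529/32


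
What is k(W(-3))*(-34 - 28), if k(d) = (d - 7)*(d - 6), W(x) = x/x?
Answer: -1860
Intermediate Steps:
W(x) = 1
k(d) = (-7 + d)*(-6 + d)
k(W(-3))*(-34 - 28) = (42 + 1² - 13*1)*(-34 - 28) = (42 + 1 - 13)*(-62) = 30*(-62) = -1860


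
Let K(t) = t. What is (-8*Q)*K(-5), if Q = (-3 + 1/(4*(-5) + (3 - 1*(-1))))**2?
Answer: 12005/32 ≈ 375.16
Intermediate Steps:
Q = 2401/256 (Q = (-3 + 1/(-20 + (3 + 1)))**2 = (-3 + 1/(-20 + 4))**2 = (-3 + 1/(-16))**2 = (-3 - 1/16)**2 = (-49/16)**2 = 2401/256 ≈ 9.3789)
(-8*Q)*K(-5) = -8*2401/256*(-5) = -2401/32*(-5) = 12005/32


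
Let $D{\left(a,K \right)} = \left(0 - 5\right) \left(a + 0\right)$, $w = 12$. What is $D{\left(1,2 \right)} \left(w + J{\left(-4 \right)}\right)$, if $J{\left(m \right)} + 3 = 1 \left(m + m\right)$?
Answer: $-5$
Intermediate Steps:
$D{\left(a,K \right)} = - 5 a$
$J{\left(m \right)} = -3 + 2 m$ ($J{\left(m \right)} = -3 + 1 \left(m + m\right) = -3 + 1 \cdot 2 m = -3 + 2 m$)
$D{\left(1,2 \right)} \left(w + J{\left(-4 \right)}\right) = \left(-5\right) 1 \left(12 + \left(-3 + 2 \left(-4\right)\right)\right) = - 5 \left(12 - 11\right) = \left(-5\right) 1 = -5$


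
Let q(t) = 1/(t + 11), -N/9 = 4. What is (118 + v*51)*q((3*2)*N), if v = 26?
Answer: -1444/205 ≈ -7.0439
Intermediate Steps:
N = -36 (N = -9*4 = -36)
q(t) = 1/(11 + t)
(118 + v*51)*q((3*2)*N) = (118 + 26*51)/(11 + (3*2)*(-36)) = (118 + 1326)/(11 + 6*(-36)) = 1444/(11 - 216) = 1444/(-205) = 1444*(-1/205) = -1444/205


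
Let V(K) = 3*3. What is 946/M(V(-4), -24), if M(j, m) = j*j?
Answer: 946/81 ≈ 11.679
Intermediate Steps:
V(K) = 9
M(j, m) = j²
946/M(V(-4), -24) = 946/(9²) = 946/81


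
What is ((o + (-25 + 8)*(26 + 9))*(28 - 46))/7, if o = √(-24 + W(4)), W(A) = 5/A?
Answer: 1530 - 9*I*√91/7 ≈ 1530.0 - 12.265*I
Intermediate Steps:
o = I*√91/2 (o = √(-24 + 5/4) = √(-91/4) = I*√91/2 ≈ 4.7697*I)
((o + (-25 + 8)*(26 + 9))*(28 - 46))/7 = ((I*√91/2 + (-25 + 8)*(26 + 9))*(28 - 46))/7 = ((I*√91/2 - 17*35)*(-18))*(⅐) = ((I*√91/2 - 595)*(-18))*(⅐) = ((-595 + I*√91/2)*(-18))*(⅐) = (10710 - 9*I*√91)*(⅐) = 1530 - 9*I*√91/7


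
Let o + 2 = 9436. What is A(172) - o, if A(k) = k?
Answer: -9262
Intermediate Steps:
o = 9434 (o = -2 + 9436 = 9434)
A(172) - o = 172 - 1*9434 = 172 - 9434 = -9262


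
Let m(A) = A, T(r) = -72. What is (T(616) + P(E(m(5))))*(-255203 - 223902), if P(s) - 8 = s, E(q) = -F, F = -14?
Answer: 23955250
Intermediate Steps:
E(q) = 14 (E(q) = -1*(-14) = 14)
P(s) = 8 + s
(T(616) + P(E(m(5))))*(-255203 - 223902) = (-72 + (8 + 14))*(-255203 - 223902) = (-72 + 22)*(-479105) = -50*(-479105) = 23955250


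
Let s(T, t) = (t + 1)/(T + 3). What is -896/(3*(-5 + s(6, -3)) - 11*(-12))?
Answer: -2688/349 ≈ -7.7020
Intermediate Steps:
s(T, t) = (1 + t)/(3 + T)
-896/(3*(-5 + s(6, -3)) - 11*(-12)) = -896/(3*(-5 + (1 - 3)/(3 + 6)) - 11*(-12)) = -896/(3*(-5 - 2/9) + 132) = -896/(3*(-47/9) + 132) = -896/(-47/3 + 132) = -896/349/3 = -896*3/349 = -2688/349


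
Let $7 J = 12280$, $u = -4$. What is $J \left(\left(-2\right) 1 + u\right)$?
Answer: $- \frac{73680}{7} \approx -10526.0$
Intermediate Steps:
$J = \frac{12280}{7}$ ($J = \frac{1}{7} \cdot 12280 = \frac{12280}{7} \approx 1754.3$)
$J \left(\left(-2\right) 1 + u\right) = \frac{12280 \left(\left(-2\right) 1 - 4\right)}{7} = \frac{12280 \left(-2 - 4\right)}{7} = \frac{12280}{7} \left(-6\right) = - \frac{73680}{7}$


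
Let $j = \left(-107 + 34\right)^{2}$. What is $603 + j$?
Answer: $5932$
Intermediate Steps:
$j = 5329$ ($j = \left(-73\right)^{2} = 5329$)
$603 + j = 603 + 5329 = 5932$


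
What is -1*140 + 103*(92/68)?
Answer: -11/17 ≈ -0.64706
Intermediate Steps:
-1*140 + 103*(92/68) = -140 + 103*(92*(1/68)) = -140 + 103*(23/17) = -140 + 2369/17 = -11/17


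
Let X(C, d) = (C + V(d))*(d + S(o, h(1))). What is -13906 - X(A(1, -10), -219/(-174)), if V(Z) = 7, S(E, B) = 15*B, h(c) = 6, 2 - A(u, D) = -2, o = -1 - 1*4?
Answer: -864771/58 ≈ -14910.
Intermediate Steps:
o = -5 (o = -1 - 4 = -5)
A(u, D) = 4 (A(u, D) = 2 - 1*(-2) = 2 + 2 = 4)
X(C, d) = (7 + C)*(90 + d) (X(C, d) = (C + 7)*(d + 15*6) = (7 + C)*(d + 90) = (7 + C)*(90 + d))
-13906 - X(A(1, -10), -219/(-174)) = -13906 - (630 + 7*(-219/(-174)) + 90*4 + 4*(-219/(-174))) = -13906 - (630 + 7*(-219*(-1/174)) + 360 + 4*(-219*(-1/174))) = -13906 - (630 + 7*(73/58) + 360 + 4*(73/58)) = -13906 - (630 + 511/58 + 360 + 146/29) = -13906 - 1*58223/58 = -13906 - 58223/58 = -864771/58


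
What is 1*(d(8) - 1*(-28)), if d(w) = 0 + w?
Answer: 36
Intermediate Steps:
d(w) = w
1*(d(8) - 1*(-28)) = 1*(8 - 1*(-28)) = 1*(8 + 28) = 1*36 = 36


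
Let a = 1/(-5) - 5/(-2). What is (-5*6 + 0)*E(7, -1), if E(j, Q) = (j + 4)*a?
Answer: -759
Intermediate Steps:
a = 23/10 (a = 1*(-⅕) - 5*(-½) = -⅕ + 5/2 = 23/10 ≈ 2.3000)
E(j, Q) = 46/5 + 23*j/10 (E(j, Q) = (j + 4)*(23/10) = (4 + j)*(23/10) = 46/5 + 23*j/10)
(-5*6 + 0)*E(7, -1) = (-5*6 + 0)*(46/5 + (23/10)*7) = (-30 + 0)*(46/5 + 161/10) = -30*253/10 = -759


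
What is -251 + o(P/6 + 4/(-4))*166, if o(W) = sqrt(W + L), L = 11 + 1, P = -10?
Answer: -251 + 332*sqrt(21)/3 ≈ 256.14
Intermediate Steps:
L = 12
o(W) = sqrt(12 + W) (o(W) = sqrt(W + 12) = sqrt(12 + W))
-251 + o(P/6 + 4/(-4))*166 = -251 + sqrt(12 + (-10/6 + 4/(-4)))*166 = -251 + sqrt(12 + (-10*1/6 + 4*(-1/4)))*166 = -251 + sqrt(12 + (-5/3 - 1))*166 = -251 + sqrt(12 - 8/3)*166 = -251 + sqrt(28/3)*166 = -251 + (2*sqrt(21)/3)*166 = -251 + 332*sqrt(21)/3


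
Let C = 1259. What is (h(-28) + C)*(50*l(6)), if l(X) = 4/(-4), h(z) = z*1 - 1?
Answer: -61500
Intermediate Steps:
h(z) = -1 + z (h(z) = z - 1 = -1 + z)
l(X) = -1 (l(X) = 4*(-¼) = -1)
(h(-28) + C)*(50*l(6)) = ((-1 - 28) + 1259)*(50*(-1)) = (-29 + 1259)*(-50) = 1230*(-50) = -61500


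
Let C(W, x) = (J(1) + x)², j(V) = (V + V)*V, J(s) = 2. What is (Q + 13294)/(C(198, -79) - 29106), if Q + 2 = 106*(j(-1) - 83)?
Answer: -4706/23177 ≈ -0.20305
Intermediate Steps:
j(V) = 2*V² (j(V) = (2*V)*V = 2*V²)
Q = -8588 (Q = -2 + 106*(2*(-1)² - 83) = -2 + 106*(2*1 - 83) = -2 + 106*(2 - 83) = -2 + 106*(-81) = -2 - 8586 = -8588)
C(W, x) = (2 + x)²
(Q + 13294)/(C(198, -79) - 29106) = (-8588 + 13294)/((2 - 79)² - 29106) = 4706/((-77)² - 29106) = 4706/(5929 - 29106) = 4706/(-23177) = 4706*(-1/23177) = -4706/23177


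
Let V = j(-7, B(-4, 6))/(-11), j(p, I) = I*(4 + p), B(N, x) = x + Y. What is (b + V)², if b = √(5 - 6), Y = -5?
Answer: -112/121 + 6*I/11 ≈ -0.92562 + 0.54545*I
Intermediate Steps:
B(N, x) = -5 + x (B(N, x) = x - 5 = -5 + x)
b = I (b = √(-1) = I ≈ 1.0*I)
V = 3/11 (V = ((-5 + 6)*(4 - 7))/(-11) = (1*(-3))*(-1/11) = -3*(-1/11) = 3/11 ≈ 0.27273)
(b + V)² = (I + 3/11)² = (3/11 + I)²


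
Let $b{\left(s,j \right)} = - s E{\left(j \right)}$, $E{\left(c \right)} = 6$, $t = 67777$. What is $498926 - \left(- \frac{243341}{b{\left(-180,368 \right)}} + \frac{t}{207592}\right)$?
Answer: $\frac{6994333270817}{14012460} \approx 4.9915 \cdot 10^{5}$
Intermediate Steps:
$b{\left(s,j \right)} = - 6 s$ ($b{\left(s,j \right)} = - s 6 = - 6 s$)
$498926 - \left(- \frac{243341}{b{\left(-180,368 \right)}} + \frac{t}{207592}\right) = 498926 - \left(- \frac{243341}{\left(-6\right) \left(-180\right)} + \frac{67777}{207592}\right) = 498926 - \left(- \frac{243341}{1080} + 67777 \cdot \frac{1}{207592}\right) = 498926 - \left(\left(-243341\right) \frac{1}{1080} + \frac{67777}{207592}\right) = 498926 - \left(- \frac{243341}{1080} + \frac{67777}{207592}\right) = 498926 - - \frac{3152652857}{14012460} = 498926 + \frac{3152652857}{14012460} = \frac{6994333270817}{14012460}$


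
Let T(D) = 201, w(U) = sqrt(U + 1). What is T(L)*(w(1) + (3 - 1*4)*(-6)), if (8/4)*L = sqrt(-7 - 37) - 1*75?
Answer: 1206 + 201*sqrt(2) ≈ 1490.3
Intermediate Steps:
w(U) = sqrt(1 + U)
L = -75/2 + I*sqrt(11) (L = (sqrt(-7 - 37) - 1*75)/2 = (sqrt(-44) - 75)/2 = (2*I*sqrt(11) - 75)/2 = (-75 + 2*I*sqrt(11))/2 = -75/2 + I*sqrt(11) ≈ -37.5 + 3.3166*I)
T(L)*(w(1) + (3 - 1*4)*(-6)) = 201*(sqrt(1 + 1) + (3 - 1*4)*(-6)) = 201*(sqrt(2) + (3 - 4)*(-6)) = 201*(sqrt(2) - 1*(-6)) = 201*(sqrt(2) + 6) = 201*(6 + sqrt(2)) = 1206 + 201*sqrt(2)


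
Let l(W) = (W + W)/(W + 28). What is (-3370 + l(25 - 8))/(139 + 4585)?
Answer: -37904/53145 ≈ -0.71322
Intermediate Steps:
l(W) = 2*W/(28 + W) (l(W) = (2*W)/(28 + W) = 2*W/(28 + W))
(-3370 + l(25 - 8))/(139 + 4585) = (-3370 + 2*(25 - 8)/(28 + (25 - 8)))/(139 + 4585) = (-3370 + 2*17/(28 + 17))/4724 = (-3370 + 2*17/45)*(1/4724) = (-3370 + 2*17*(1/45))*(1/4724) = (-3370 + 34/45)*(1/4724) = -151616/45*1/4724 = -37904/53145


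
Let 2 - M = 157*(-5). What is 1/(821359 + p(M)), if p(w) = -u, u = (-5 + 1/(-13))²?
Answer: 169/138805315 ≈ 1.2175e-6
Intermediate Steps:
M = 787 (M = 2 - 157*(-5) = 2 - 1*(-785) = 2 + 785 = 787)
u = 4356/169 (u = (-5 - 1/13)² = (-66/13)² = 4356/169 ≈ 25.775)
p(w) = -4356/169 (p(w) = -1*4356/169 = -4356/169)
1/(821359 + p(M)) = 1/(821359 - 4356/169) = 1/(138805315/169) = 169/138805315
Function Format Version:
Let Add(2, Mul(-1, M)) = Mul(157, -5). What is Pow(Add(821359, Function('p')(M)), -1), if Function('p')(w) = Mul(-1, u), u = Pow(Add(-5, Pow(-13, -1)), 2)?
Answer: Rational(169, 138805315) ≈ 1.2175e-6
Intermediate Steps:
M = 787 (M = Add(2, Mul(-1, Mul(157, -5))) = Add(2, Mul(-1, -785)) = Add(2, 785) = 787)
u = Rational(4356, 169) (u = Pow(Add(-5, Rational(-1, 13)), 2) = Pow(Rational(-66, 13), 2) = Rational(4356, 169) ≈ 25.775)
Function('p')(w) = Rational(-4356, 169) (Function('p')(w) = Mul(-1, Rational(4356, 169)) = Rational(-4356, 169))
Pow(Add(821359, Function('p')(M)), -1) = Pow(Add(821359, Rational(-4356, 169)), -1) = Pow(Rational(138805315, 169), -1) = Rational(169, 138805315)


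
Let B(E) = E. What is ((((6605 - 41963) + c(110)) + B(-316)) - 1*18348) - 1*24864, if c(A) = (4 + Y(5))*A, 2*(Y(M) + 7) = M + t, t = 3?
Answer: -78776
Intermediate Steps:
Y(M) = -11/2 + M/2 (Y(M) = -7 + (M + 3)/2 = -7 + (3 + M)/2 = -7 + (3/2 + M/2) = -11/2 + M/2)
c(A) = A (c(A) = (4 + (-11/2 + (½)*5))*A = (4 + (-11/2 + 5/2))*A = (4 - 3)*A = 1*A = A)
((((6605 - 41963) + c(110)) + B(-316)) - 1*18348) - 1*24864 = ((((6605 - 41963) + 110) - 316) - 1*18348) - 1*24864 = (((-35358 + 110) - 316) - 18348) - 24864 = ((-35248 - 316) - 18348) - 24864 = (-35564 - 18348) - 24864 = -53912 - 24864 = -78776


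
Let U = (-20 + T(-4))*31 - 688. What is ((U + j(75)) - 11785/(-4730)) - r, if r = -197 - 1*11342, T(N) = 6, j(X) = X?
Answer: 9927789/946 ≈ 10494.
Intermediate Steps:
r = -11539 (r = -197 - 11342 = -11539)
U = -1122 (U = (-20 + 6)*31 - 688 = -14*31 - 688 = -434 - 688 = -1122)
((U + j(75)) - 11785/(-4730)) - r = ((-1122 + 75) - 11785/(-4730)) - 1*(-11539) = (-1047 - 11785*(-1/4730)) + 11539 = (-1047 + 2357/946) + 11539 = -988105/946 + 11539 = 9927789/946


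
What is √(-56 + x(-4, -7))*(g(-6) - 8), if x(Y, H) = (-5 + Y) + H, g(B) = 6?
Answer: -12*I*√2 ≈ -16.971*I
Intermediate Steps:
x(Y, H) = -5 + H + Y
√(-56 + x(-4, -7))*(g(-6) - 8) = √(-56 + (-5 - 7 - 4))*(6 - 8) = √(-56 - 16)*(-2) = √(-72)*(-2) = (6*I*√2)*(-2) = -12*I*√2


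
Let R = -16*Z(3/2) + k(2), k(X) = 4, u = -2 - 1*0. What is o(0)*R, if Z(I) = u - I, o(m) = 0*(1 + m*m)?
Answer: 0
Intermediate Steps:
u = -2 (u = -2 + 0 = -2)
o(m) = 0 (o(m) = 0*(1 + m²) = 0)
Z(I) = -2 - I
R = 60 (R = -16*(-2 - 3/2) + 4 = -16*(-7/2) + 4 = 56 + 4 = 60)
o(0)*R = 0*60 = 0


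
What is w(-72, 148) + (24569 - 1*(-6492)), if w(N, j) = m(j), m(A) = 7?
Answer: 31068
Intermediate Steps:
w(N, j) = 7
w(-72, 148) + (24569 - 1*(-6492)) = 7 + (24569 - 1*(-6492)) = 7 + (24569 + 6492) = 7 + 31061 = 31068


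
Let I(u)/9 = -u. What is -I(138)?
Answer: 1242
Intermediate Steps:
I(u) = -9*u (I(u) = 9*(-u) = -9*u)
-I(138) = -(-9)*138 = -1*(-1242) = 1242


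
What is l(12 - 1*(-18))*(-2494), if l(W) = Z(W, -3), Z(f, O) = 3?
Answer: -7482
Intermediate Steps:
l(W) = 3
l(12 - 1*(-18))*(-2494) = 3*(-2494) = -7482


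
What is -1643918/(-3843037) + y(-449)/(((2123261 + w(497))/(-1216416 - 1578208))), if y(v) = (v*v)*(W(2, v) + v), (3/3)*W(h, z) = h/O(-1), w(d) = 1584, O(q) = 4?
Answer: 971075687908428231478/8165857954265 ≈ 1.1892e+8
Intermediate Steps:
W(h, z) = h/4
y(v) = v²*(½ + v) (y(v) = (v*v)*((¼)*2 + v) = v²*(½ + v))
-1643918/(-3843037) + y(-449)/(((2123261 + w(497))/(-1216416 - 1578208))) = -1643918/(-3843037) + ((-449)²*(½ - 449))/(((2123261 + 1584)/(-1216416 - 1578208))) = -1643918*(-1/3843037) + (201601*(-897/2))/((2124845/(-2794624))) = 1643918/3843037 - 180836097/(2*(2124845*(-1/2794624))) = 1643918/3843037 - 180836097/(2*(-2124845/2794624)) = 1643918/3843037 - 180836097/2*(-2794624/2124845) = 1643918/3843037 + 252684448371264/2124845 = 971075687908428231478/8165857954265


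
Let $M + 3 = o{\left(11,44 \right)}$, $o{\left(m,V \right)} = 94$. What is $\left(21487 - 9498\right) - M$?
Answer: $11898$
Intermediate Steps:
$M = 91$ ($M = -3 + 94 = 91$)
$\left(21487 - 9498\right) - M = \left(21487 - 9498\right) - 91 = 11989 - 91 = 11898$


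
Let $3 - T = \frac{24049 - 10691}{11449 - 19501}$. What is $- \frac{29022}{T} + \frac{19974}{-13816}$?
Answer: $- \frac{807335813535}{129573356} \approx -6230.7$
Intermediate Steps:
$T = \frac{18757}{4026}$ ($T = 3 - \frac{24049 - 10691}{11449 - 19501} = 3 - \frac{13358}{-8052} = 3 - 13358 \left(- \frac{1}{8052}\right) = 3 - - \frac{6679}{4026} = 3 + \frac{6679}{4026} = \frac{18757}{4026} \approx 4.659$)
$- \frac{29022}{T} + \frac{19974}{-13816} = - \frac{29022}{\frac{18757}{4026}} + \frac{19974}{-13816} = \left(-29022\right) \frac{4026}{18757} + 19974 \left(- \frac{1}{13816}\right) = - \frac{116842572}{18757} - \frac{9987}{6908} = - \frac{807335813535}{129573356}$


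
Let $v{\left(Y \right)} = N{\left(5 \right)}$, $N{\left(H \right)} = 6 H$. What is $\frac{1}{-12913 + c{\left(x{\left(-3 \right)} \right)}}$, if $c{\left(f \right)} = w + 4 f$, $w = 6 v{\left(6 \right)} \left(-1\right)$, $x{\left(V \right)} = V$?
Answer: $- \frac{1}{13105} \approx -7.6307 \cdot 10^{-5}$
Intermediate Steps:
$v{\left(Y \right)} = 30$ ($v{\left(Y \right)} = 6 \cdot 5 = 30$)
$w = -180$ ($w = 6 \cdot 30 \left(-1\right) = 180 \left(-1\right) = -180$)
$c{\left(f \right)} = -180 + 4 f$
$\frac{1}{-12913 + c{\left(x{\left(-3 \right)} \right)}} = \frac{1}{-12913 + \left(-180 + 4 \left(-3\right)\right)} = \frac{1}{-12913 - 192} = \frac{1}{-13105} = - \frac{1}{13105}$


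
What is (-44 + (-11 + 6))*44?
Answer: -2156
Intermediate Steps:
(-44 + (-11 + 6))*44 = (-44 - 5)*44 = -49*44 = -2156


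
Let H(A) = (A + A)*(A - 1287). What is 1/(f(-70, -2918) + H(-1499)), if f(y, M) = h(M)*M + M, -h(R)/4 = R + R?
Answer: -1/59768282 ≈ -1.6731e-8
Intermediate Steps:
h(R) = -8*R (h(R) = -4*(R + R) = -8*R)
H(A) = 2*A*(-1287 + A) (H(A) = (2*A)*(-1287 + A) = 2*A*(-1287 + A))
f(y, M) = M - 8*M² (f(y, M) = (-8*M)*M + M = -8*M² + M = M - 8*M²)
1/(f(-70, -2918) + H(-1499)) = 1/(-2918*(1 - 8*(-2918)) + 2*(-1499)*(-1287 - 1499)) = 1/(-2918*(1 + 23344) + 2*(-1499)*(-2786)) = 1/(-2918*23345 + 8352428) = 1/(-68120710 + 8352428) = 1/(-59768282) = -1/59768282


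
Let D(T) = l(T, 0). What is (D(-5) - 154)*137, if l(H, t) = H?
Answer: -21783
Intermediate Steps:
D(T) = T
(D(-5) - 154)*137 = (-5 - 154)*137 = -159*137 = -21783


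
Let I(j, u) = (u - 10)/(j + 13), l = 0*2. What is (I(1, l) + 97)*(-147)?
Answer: -14154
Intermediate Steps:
l = 0
I(j, u) = (-10 + u)/(13 + j)
(I(1, l) + 97)*(-147) = ((-10 + 0)/(13 + 1) + 97)*(-147) = (-10/14 + 97)*(-147) = ((1/14)*(-10) + 97)*(-147) = (-5/7 + 97)*(-147) = (674/7)*(-147) = -14154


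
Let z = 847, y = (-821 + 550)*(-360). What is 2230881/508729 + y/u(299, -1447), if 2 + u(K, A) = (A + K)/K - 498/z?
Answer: -1047143380087803/69007562663 ≈ -15174.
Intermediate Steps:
y = 97560 (y = -271*(-360) = 97560)
u(K, A) = -2192/847 + (A + K)/K (u(K, A) = -2 + ((A + K)/K - 498/847) = -2 + (-498/847 + (A + K)/K) = -2192/847 + (A + K)/K)
2230881/508729 + y/u(299, -1447) = 2230881/508729 + 97560/(-1345/847 - 1447/299) = 2230881/508729 + 97560/(-1627764/253253) = 2230881/508729 + 97560*(-253253/1627764) = 2230881/508729 - 2058946890/135647 = -1047143380087803/69007562663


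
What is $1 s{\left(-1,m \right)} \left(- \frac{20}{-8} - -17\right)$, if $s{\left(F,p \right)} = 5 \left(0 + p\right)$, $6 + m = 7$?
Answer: $\frac{195}{2} \approx 97.5$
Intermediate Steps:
$m = 1$ ($m = -6 + 7 = 1$)
$s{\left(F,p \right)} = 5 p$
$1 s{\left(-1,m \right)} \left(- \frac{20}{-8} - -17\right) = 1 \cdot 5 \cdot 1 \left(- \frac{20}{-8} - -17\right) = 1 \cdot 5 \left(\left(-20\right) \left(- \frac{1}{8}\right) + 17\right) = 5 \left(\frac{5}{2} + 17\right) = 5 \cdot \frac{39}{2} = \frac{195}{2}$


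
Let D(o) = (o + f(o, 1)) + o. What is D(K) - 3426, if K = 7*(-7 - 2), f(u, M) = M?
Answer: -3551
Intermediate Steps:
K = -63 (K = 7*(-9) = -63)
D(o) = 1 + 2*o (D(o) = (o + 1) + o = (1 + o) + o = 1 + 2*o)
D(K) - 3426 = (1 + 2*(-63)) - 3426 = (1 - 126) - 3426 = -125 - 3426 = -3551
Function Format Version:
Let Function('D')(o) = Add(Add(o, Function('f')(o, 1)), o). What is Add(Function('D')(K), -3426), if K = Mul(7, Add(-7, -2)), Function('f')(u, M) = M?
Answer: -3551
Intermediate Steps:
K = -63 (K = Mul(7, -9) = -63)
Function('D')(o) = Add(1, Mul(2, o)) (Function('D')(o) = Add(Add(o, 1), o) = Add(Add(1, o), o) = Add(1, Mul(2, o)))
Add(Function('D')(K), -3426) = Add(Add(1, Mul(2, -63)), -3426) = Add(Add(1, -126), -3426) = Add(-125, -3426) = -3551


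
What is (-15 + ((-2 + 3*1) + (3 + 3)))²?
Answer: 64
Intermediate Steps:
(-15 + ((-2 + 3*1) + (3 + 3)))² = (-15 + ((-2 + 3) + 6))² = (-15 + (1 + 6))² = (-15 + 7)² = (-8)² = 64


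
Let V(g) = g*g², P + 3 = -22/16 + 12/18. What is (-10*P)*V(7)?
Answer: 152635/12 ≈ 12720.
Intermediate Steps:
P = -89/24 (P = -3 + (-22/16 + 12/18) = -3 + (-22*1/16 + 12*(1/18)) = -3 + (-11/8 + ⅔) = -3 - 17/24 = -89/24 ≈ -3.7083)
V(g) = g³
(-10*P)*V(7) = -10*(-89/24)*7³ = (445/12)*343 = 152635/12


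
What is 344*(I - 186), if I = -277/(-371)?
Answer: -23642776/371 ≈ -63727.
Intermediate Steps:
I = 277/371 (I = -277*(-1/371) = 277/371 ≈ 0.74663)
344*(I - 186) = 344*(277/371 - 186) = 344*(-68729/371) = -23642776/371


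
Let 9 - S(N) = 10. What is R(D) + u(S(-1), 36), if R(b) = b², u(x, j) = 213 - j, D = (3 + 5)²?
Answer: 4273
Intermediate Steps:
S(N) = -1 (S(N) = 9 - 1*10 = 9 - 10 = -1)
D = 64 (D = 8² = 64)
R(D) + u(S(-1), 36) = 64² + (213 - 1*36) = 4096 + (213 - 36) = 4096 + 177 = 4273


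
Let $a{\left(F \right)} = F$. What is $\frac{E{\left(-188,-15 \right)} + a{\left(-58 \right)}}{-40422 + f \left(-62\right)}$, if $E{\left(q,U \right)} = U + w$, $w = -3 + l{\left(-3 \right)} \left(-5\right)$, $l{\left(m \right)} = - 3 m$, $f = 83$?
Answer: $\frac{121}{45568} \approx 0.0026554$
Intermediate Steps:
$w = -48$ ($w = -3 + \left(-3\right) \left(-3\right) \left(-5\right) = -3 + 9 \left(-5\right) = -3 - 45 = -48$)
$E{\left(q,U \right)} = -48 + U$ ($E{\left(q,U \right)} = U - 48 = -48 + U$)
$\frac{E{\left(-188,-15 \right)} + a{\left(-58 \right)}}{-40422 + f \left(-62\right)} = \frac{\left(-48 - 15\right) - 58}{-40422 + 83 \left(-62\right)} = \frac{-63 - 58}{-40422 - 5146} = - \frac{121}{-45568} = \left(-121\right) \left(- \frac{1}{45568}\right) = \frac{121}{45568}$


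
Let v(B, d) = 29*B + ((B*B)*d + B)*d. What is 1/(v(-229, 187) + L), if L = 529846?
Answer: 1/1834289711 ≈ 5.4517e-10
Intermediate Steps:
v(B, d) = 29*B + d*(B + d*B²) (v(B, d) = 29*B + (B²*d + B)*d = 29*B + (d*B² + B)*d = 29*B + (B + d*B²)*d = 29*B + d*(B + d*B²))
1/(v(-229, 187) + L) = 1/(-229*(29 + 187 - 229*187²) + 529846) = 1/(-229*(29 + 187 - 229*34969) + 529846) = 1/(-229*(29 + 187 - 8007901) + 529846) = 1/(-229*(-8007685) + 529846) = 1/(1833759865 + 529846) = 1/1834289711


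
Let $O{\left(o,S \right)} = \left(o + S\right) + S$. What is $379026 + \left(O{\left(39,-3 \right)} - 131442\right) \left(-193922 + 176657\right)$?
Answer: $2269155411$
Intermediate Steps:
$O{\left(o,S \right)} = o + 2 S$ ($O{\left(o,S \right)} = \left(S + o\right) + S = o + 2 S$)
$379026 + \left(O{\left(39,-3 \right)} - 131442\right) \left(-193922 + 176657\right) = 379026 + \left(\left(39 + 2 \left(-3\right)\right) - 131442\right) \left(-193922 + 176657\right) = 379026 + \left(\left(39 - 6\right) - 131442\right) \left(-17265\right) = 379026 + \left(33 - 131442\right) \left(-17265\right) = 379026 - -2268776385 = 379026 + 2268776385 = 2269155411$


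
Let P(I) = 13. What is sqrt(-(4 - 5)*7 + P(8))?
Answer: 2*sqrt(5) ≈ 4.4721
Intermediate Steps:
sqrt(-(4 - 5)*7 + P(8)) = sqrt(-(4 - 5)*7 + 13) = sqrt(-1*(-1)*7 + 13) = sqrt(1*7 + 13) = sqrt(7 + 13) = sqrt(20) = 2*sqrt(5)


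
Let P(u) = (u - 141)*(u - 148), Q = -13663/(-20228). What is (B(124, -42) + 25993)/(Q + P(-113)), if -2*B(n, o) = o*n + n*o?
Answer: 48548756/103154515 ≈ 0.47064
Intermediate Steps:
B(n, o) = -n*o (B(n, o) = -(o*n + n*o)/2 = -(n*o + n*o)/2 = -n*o)
Q = 1051/1556 (Q = -13663*(-1/20228) = 1051/1556 ≈ 0.67545)
P(u) = (-148 + u)*(-141 + u) (P(u) = (-141 + u)*(-148 + u) = (-148 + u)*(-141 + u))
(B(124, -42) + 25993)/(Q + P(-113)) = (-1*124*(-42) + 25993)/(1051/1556 + (20868 + (-113)² - 289*(-113))) = (5208 + 25993)/(1051/1556 + (20868 + 12769 + 32657)) = 31201/(1051/1556 + 66294) = 31201/(103154515/1556) = 31201*(1556/103154515) = 48548756/103154515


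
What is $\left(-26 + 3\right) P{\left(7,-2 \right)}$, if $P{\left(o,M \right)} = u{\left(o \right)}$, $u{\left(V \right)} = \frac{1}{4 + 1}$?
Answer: $- \frac{23}{5} \approx -4.6$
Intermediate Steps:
$u{\left(V \right)} = \frac{1}{5}$
$P{\left(o,M \right)} = \frac{1}{5}$
$\left(-26 + 3\right) P{\left(7,-2 \right)} = \left(-26 + 3\right) \frac{1}{5} = \left(-23\right) \frac{1}{5} = - \frac{23}{5}$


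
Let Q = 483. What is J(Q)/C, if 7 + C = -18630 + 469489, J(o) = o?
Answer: 161/150284 ≈ 0.0010713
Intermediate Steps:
C = 450852 (C = -7 + (-18630 + 469489) = -7 + 450859 = 450852)
J(Q)/C = 483/450852 = 483*(1/450852) = 161/150284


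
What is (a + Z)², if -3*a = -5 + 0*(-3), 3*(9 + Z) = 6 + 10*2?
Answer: 16/9 ≈ 1.7778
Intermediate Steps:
Z = -⅓ (Z = -9 + (6 + 10*2)/3 = -9 + (6 + 20)/3 = -9 + (⅓)*26 = -9 + 26/3 = -⅓ ≈ -0.33333)
a = 5/3 (a = -(-5 + 0*(-3))/3 = -(-5 + 0)/3 = -⅓*(-5) = 5/3 ≈ 1.6667)
(a + Z)² = (5/3 - ⅓)² = (4/3)² = 16/9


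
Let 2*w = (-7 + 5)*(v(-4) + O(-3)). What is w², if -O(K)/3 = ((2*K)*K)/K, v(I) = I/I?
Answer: 361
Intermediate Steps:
v(I) = 1
O(K) = -6*K (O(K) = -3*(2*K)*K/K = -3*2*K²/K = -6*K)
w = -19 (w = ((-7 + 5)*(1 - 6*(-3)))/2 = (-2*(1 + 18))/2 = (-2*19)/2 = (½)*(-38) = -19)
w² = (-19)² = 361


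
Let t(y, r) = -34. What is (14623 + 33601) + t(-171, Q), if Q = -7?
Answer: 48190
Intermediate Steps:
(14623 + 33601) + t(-171, Q) = (14623 + 33601) - 34 = 48224 - 34 = 48190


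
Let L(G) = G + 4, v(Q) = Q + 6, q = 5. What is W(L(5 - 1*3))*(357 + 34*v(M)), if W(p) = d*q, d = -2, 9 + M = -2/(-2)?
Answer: -2890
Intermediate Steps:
M = -8 (M = -9 - 2/(-2) = -9 - 2*(-1/2) = -9 + 1 = -8)
v(Q) = 6 + Q
L(G) = 4 + G
W(p) = -10 (W(p) = -2*5 = -10)
W(L(5 - 1*3))*(357 + 34*v(M)) = -10*(357 + 34*(6 - 8)) = -10*(357 + 34*(-2)) = -10*(357 - 68) = -10*289 = -2890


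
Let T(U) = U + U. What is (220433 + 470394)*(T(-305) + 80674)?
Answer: 55310372928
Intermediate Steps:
T(U) = 2*U
(220433 + 470394)*(T(-305) + 80674) = (220433 + 470394)*(2*(-305) + 80674) = 690827*(-610 + 80674) = 690827*80064 = 55310372928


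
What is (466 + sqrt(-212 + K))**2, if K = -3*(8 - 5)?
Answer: (466 + I*sqrt(221))**2 ≈ 2.1694e+5 + 13855.0*I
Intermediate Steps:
K = -9 (K = -3*3 = -9)
(466 + sqrt(-212 + K))**2 = (466 + sqrt(-212 - 9))**2 = (466 + sqrt(-221))**2 = (466 + I*sqrt(221))**2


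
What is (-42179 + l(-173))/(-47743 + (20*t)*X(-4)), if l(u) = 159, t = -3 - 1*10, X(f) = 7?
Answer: 42020/49563 ≈ 0.84781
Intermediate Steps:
t = -13 (t = -3 - 10 = -13)
(-42179 + l(-173))/(-47743 + (20*t)*X(-4)) = (-42179 + 159)/(-47743 + (20*(-13))*7) = -42020/(-47743 - 260*7) = -42020/(-47743 - 1820) = -42020/(-49563) = -42020*(-1/49563) = 42020/49563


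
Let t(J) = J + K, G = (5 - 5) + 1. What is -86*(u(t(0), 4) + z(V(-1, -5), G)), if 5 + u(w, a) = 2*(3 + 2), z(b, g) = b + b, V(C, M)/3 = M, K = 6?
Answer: 2150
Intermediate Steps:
V(C, M) = 3*M
G = 1 (G = 0 + 1 = 1)
t(J) = 6 + J (t(J) = J + 6 = 6 + J)
z(b, g) = 2*b
u(w, a) = 5 (u(w, a) = -5 + 2*(3 + 2) = -5 + 2*5 = -5 + 10 = 5)
-86*(u(t(0), 4) + z(V(-1, -5), G)) = -86*(5 + 2*(3*(-5))) = -86*(5 + 2*(-15)) = -86*(5 - 30) = -86*(-25) = 2150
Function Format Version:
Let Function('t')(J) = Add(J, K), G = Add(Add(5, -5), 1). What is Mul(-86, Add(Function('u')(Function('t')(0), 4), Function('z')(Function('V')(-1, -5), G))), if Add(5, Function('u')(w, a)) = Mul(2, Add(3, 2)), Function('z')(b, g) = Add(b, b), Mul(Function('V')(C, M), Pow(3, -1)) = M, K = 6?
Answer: 2150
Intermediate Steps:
Function('V')(C, M) = Mul(3, M)
G = 1 (G = Add(0, 1) = 1)
Function('t')(J) = Add(6, J) (Function('t')(J) = Add(J, 6) = Add(6, J))
Function('z')(b, g) = Mul(2, b)
Function('u')(w, a) = 5 (Function('u')(w, a) = Add(-5, Mul(2, Add(3, 2))) = Add(-5, Mul(2, 5)) = Add(-5, 10) = 5)
Mul(-86, Add(Function('u')(Function('t')(0), 4), Function('z')(Function('V')(-1, -5), G))) = Mul(-86, Add(5, Mul(2, Mul(3, -5)))) = Mul(-86, Add(5, Mul(2, -15))) = Mul(-86, Add(5, -30)) = Mul(-86, -25) = 2150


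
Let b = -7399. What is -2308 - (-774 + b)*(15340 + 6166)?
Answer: 175766230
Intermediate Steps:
-2308 - (-774 + b)*(15340 + 6166) = -2308 - (-774 - 7399)*(15340 + 6166) = -2308 - (-8173)*21506 = -2308 - 1*(-175768538) = -2308 + 175768538 = 175766230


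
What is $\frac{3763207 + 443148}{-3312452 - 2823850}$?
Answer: $- \frac{4206355}{6136302} \approx -0.68549$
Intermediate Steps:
$\frac{3763207 + 443148}{-3312452 - 2823850} = \frac{4206355}{-6136302} = 4206355 \left(- \frac{1}{6136302}\right) = - \frac{4206355}{6136302}$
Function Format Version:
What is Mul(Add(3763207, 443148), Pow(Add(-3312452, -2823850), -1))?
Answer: Rational(-4206355, 6136302) ≈ -0.68549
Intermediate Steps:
Mul(Add(3763207, 443148), Pow(Add(-3312452, -2823850), -1)) = Mul(4206355, Pow(-6136302, -1)) = Mul(4206355, Rational(-1, 6136302)) = Rational(-4206355, 6136302)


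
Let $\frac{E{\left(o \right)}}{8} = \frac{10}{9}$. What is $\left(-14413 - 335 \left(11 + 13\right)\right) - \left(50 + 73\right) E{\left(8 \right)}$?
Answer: $- \frac{70639}{3} \approx -23546.0$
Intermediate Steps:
$E{\left(o \right)} = \frac{80}{9}$ ($E{\left(o \right)} = 8 \cdot \frac{10}{9} = \frac{80}{9}$)
$\left(-14413 - 335 \left(11 + 13\right)\right) - \left(50 + 73\right) E{\left(8 \right)} = \left(-14413 - 335 \left(11 + 13\right)\right) - \left(50 + 73\right) \frac{80}{9} = \left(-14413 - 335 \cdot 24\right) - 123 \cdot \frac{80}{9} = \left(-14413 - 8040\right) - \frac{3280}{3} = -22453 - \frac{3280}{3} = - \frac{70639}{3}$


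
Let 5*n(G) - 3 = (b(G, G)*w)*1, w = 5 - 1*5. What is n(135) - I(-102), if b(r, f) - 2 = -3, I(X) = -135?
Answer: 678/5 ≈ 135.60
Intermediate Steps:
w = 0 (w = 5 - 5 = 0)
b(r, f) = -1 (b(r, f) = 2 - 3 = -1)
n(G) = ⅗ (n(G) = ⅗ + (-1*0*1)/5 = ⅗ + (0*1)/5 = ⅗ + (⅕)*0 = ⅗ + 0 = ⅗)
n(135) - I(-102) = ⅗ - 1*(-135) = ⅗ + 135 = 678/5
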